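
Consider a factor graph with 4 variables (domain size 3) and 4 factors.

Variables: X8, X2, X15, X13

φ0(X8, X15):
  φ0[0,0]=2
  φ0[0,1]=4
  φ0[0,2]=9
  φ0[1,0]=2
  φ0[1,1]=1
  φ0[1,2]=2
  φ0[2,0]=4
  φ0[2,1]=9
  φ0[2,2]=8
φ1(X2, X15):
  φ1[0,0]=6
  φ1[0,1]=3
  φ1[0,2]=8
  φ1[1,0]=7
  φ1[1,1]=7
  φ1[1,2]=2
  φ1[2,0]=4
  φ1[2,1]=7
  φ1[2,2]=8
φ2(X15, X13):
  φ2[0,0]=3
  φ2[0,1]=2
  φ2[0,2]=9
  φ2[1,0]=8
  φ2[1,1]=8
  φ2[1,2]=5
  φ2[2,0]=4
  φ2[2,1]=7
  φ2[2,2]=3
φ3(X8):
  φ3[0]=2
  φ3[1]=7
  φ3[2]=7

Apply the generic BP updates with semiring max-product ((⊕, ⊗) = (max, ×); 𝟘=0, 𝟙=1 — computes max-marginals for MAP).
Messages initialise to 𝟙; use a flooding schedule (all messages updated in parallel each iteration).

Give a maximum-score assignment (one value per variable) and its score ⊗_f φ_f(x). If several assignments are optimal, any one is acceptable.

assignment: (X8=2, X2=1, X15=1, X13=0); score = 3528

init: all messages = 𝟙 over 3 values
r1 m[φ0→X8] = [9, 2, 9]
r1 m[φ0→X15] = [4, 9, 9]
r1 m[φ1→X2] = [8, 7, 8]
r1 m[φ1→X15] = [7, 7, 8]
r1 m[φ2→X15] = [9, 8, 7]
r1 m[φ2→X13] = [8, 8, 9]
r1 m[φ3→X8] = [2, 7, 7]
r1 m[X8→φ0] = [1, 1, 1]
r1 m[X8→φ3] = [1, 1, 1]
r1 m[X2→φ1] = [1, 1, 1]
r1 m[X15→φ0] = [1, 1, 1]
r1 m[X15→φ1] = [1, 1, 1]
r1 m[X15→φ2] = [1, 1, 1]
r1 m[X13→φ2] = [1, 1, 1]
r2 m[φ0→X8] = [9, 2, 9]
r2 m[φ0→X15] = [4, 9, 9]
r2 m[φ1→X2] = [8, 7, 8]
r2 m[φ1→X15] = [7, 7, 8]
r2 m[φ2→X15] = [9, 8, 7]
r2 m[φ2→X13] = [8, 8, 9]
r2 m[φ3→X8] = [2, 7, 7]
r2 m[X8→φ0] = [2, 7, 7]
r2 m[X8→φ3] = [9, 2, 9]
r2 m[X2→φ1] = [1, 1, 1]
r2 m[X15→φ0] = [63, 56, 56]
r2 m[X15→φ1] = [36, 72, 63]
r2 m[X15→φ2] = [28, 63, 72]
r2 m[X13→φ2] = [1, 1, 1]
r3 m[φ0→X8] = [504, 126, 504]
r3 m[φ0→X15] = [28, 63, 56]
r3 m[φ1→X2] = [504, 504, 504]
r3 m[φ1→X15] = [7, 7, 8]
r3 m[φ2→X15] = [9, 8, 7]
r3 m[φ2→X13] = [504, 504, 315]
r3 m[φ3→X8] = [2, 7, 7]
r3 m[X8→φ0] = [2, 7, 7]
r3 m[X8→φ3] = [9, 2, 9]
r3 m[X2→φ1] = [1, 1, 1]
r3 m[X15→φ0] = [63, 56, 56]
r3 m[X15→φ1] = [36, 72, 63]
r3 m[X15→φ2] = [28, 63, 72]
r3 m[X13→φ2] = [1, 1, 1]
r4 m[φ0→X8] = [504, 126, 504]
r4 m[φ0→X15] = [28, 63, 56]
r4 m[φ1→X2] = [504, 504, 504]
r4 m[φ1→X15] = [7, 7, 8]
r4 m[φ2→X15] = [9, 8, 7]
r4 m[φ2→X13] = [504, 504, 315]
r4 m[φ3→X8] = [2, 7, 7]
r4 m[X8→φ0] = [2, 7, 7]
r4 m[X8→φ3] = [504, 126, 504]
r4 m[X2→φ1] = [1, 1, 1]
r4 m[X15→φ0] = [63, 56, 56]
r4 m[X15→φ1] = [252, 504, 392]
r4 m[X15→φ2] = [196, 441, 448]
r4 m[X13→φ2] = [1, 1, 1]
r5 m[φ0→X8] = [504, 126, 504]
r5 m[φ0→X15] = [28, 63, 56]
r5 m[φ1→X2] = [3136, 3528, 3528]
r5 m[φ1→X15] = [7, 7, 8]
r5 m[φ2→X15] = [9, 8, 7]
r5 m[φ2→X13] = [3528, 3528, 2205]
r5 m[φ3→X8] = [2, 7, 7]
r5 m[X8→φ0] = [2, 7, 7]
r5 m[X8→φ3] = [504, 126, 504]
r5 m[X2→φ1] = [1, 1, 1]
r5 m[X15→φ0] = [63, 56, 56]
r5 m[X15→φ1] = [252, 504, 392]
r5 m[X15→φ2] = [196, 441, 448]
r5 m[X13→φ2] = [1, 1, 1]
r6 m[φ0→X8] = [504, 126, 504]
r6 m[φ0→X15] = [28, 63, 56]
r6 m[φ1→X2] = [3136, 3528, 3528]
r6 m[φ1→X15] = [7, 7, 8]
r6 m[φ2→X15] = [9, 8, 7]
r6 m[φ2→X13] = [3528, 3528, 2205]
r6 m[φ3→X8] = [2, 7, 7]
r6 m[X8→φ0] = [2, 7, 7]
r6 m[X8→φ3] = [504, 126, 504]
r6 m[X2→φ1] = [1, 1, 1]
r6 m[X15→φ0] = [63, 56, 56]
r6 m[X15→φ1] = [252, 504, 392]
r6 m[X15→φ2] = [196, 441, 448]
r6 m[X13→φ2] = [1, 1, 1]
fixed point reached at round 6
traceback from X8: (X8=2, X2=1, X15=1, X13=0), score=3528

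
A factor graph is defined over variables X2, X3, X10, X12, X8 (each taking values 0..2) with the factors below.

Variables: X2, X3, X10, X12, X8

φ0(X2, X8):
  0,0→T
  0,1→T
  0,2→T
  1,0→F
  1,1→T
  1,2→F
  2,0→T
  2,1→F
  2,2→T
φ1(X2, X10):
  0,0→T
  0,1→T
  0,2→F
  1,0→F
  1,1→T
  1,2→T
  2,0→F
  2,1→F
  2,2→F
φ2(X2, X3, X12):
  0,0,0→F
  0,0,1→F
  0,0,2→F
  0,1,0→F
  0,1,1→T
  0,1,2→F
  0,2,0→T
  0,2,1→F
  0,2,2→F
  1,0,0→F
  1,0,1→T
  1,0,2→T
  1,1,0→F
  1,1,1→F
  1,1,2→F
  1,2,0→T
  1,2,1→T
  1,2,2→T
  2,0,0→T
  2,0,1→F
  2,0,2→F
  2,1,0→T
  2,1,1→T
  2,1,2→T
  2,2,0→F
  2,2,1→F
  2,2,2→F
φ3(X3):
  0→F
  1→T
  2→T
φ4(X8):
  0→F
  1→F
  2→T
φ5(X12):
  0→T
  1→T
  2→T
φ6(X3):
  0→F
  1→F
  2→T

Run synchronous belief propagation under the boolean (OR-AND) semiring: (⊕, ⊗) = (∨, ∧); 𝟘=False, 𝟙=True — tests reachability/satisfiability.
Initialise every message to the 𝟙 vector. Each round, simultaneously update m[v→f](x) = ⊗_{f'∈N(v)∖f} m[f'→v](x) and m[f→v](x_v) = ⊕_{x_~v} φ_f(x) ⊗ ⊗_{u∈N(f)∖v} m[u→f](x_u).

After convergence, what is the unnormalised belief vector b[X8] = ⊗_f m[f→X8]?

b[X8] = [F, F, T]

init: all messages = 𝟙 over 3 values
r1 m[φ0→X2] = [T, T, T]
r1 m[φ0→X8] = [T, T, T]
r1 m[φ1→X2] = [T, T, F]
r1 m[φ1→X10] = [T, T, T]
r1 m[φ2→X2] = [T, T, T]
r1 m[φ2→X3] = [T, T, T]
r1 m[φ2→X12] = [T, T, T]
r1 m[φ3→X3] = [F, T, T]
r1 m[φ4→X8] = [F, F, T]
r1 m[φ5→X12] = [T, T, T]
r1 m[φ6→X3] = [F, F, T]
r1 m[X2→φ0] = [T, T, T]
r1 m[X2→φ1] = [T, T, T]
r1 m[X2→φ2] = [T, T, T]
r1 m[X3→φ2] = [T, T, T]
r1 m[X3→φ3] = [T, T, T]
r1 m[X3→φ6] = [T, T, T]
r1 m[X10→φ1] = [T, T, T]
r1 m[X12→φ2] = [T, T, T]
r1 m[X12→φ5] = [T, T, T]
r1 m[X8→φ0] = [T, T, T]
r1 m[X8→φ4] = [T, T, T]
r2 m[φ0→X2] = [T, T, T]
r2 m[φ0→X8] = [T, T, T]
r2 m[φ1→X2] = [T, T, F]
r2 m[φ1→X10] = [T, T, T]
r2 m[φ2→X2] = [T, T, T]
r2 m[φ2→X3] = [T, T, T]
r2 m[φ2→X12] = [T, T, T]
r2 m[φ3→X3] = [F, T, T]
r2 m[φ4→X8] = [F, F, T]
r2 m[φ5→X12] = [T, T, T]
r2 m[φ6→X3] = [F, F, T]
r2 m[X2→φ0] = [T, T, F]
r2 m[X2→φ1] = [T, T, T]
r2 m[X2→φ2] = [T, T, F]
r2 m[X3→φ2] = [F, F, T]
r2 m[X3→φ3] = [F, F, T]
r2 m[X3→φ6] = [F, T, T]
r2 m[X10→φ1] = [T, T, T]
r2 m[X12→φ2] = [T, T, T]
r2 m[X12→φ5] = [T, T, T]
r2 m[X8→φ0] = [F, F, T]
r2 m[X8→φ4] = [T, T, T]
r3 m[φ0→X2] = [T, F, T]
r3 m[φ0→X8] = [T, T, T]
r3 m[φ1→X2] = [T, T, F]
r3 m[φ1→X10] = [T, T, T]
r3 m[φ2→X2] = [T, T, F]
r3 m[φ2→X3] = [T, T, T]
r3 m[φ2→X12] = [T, T, T]
r3 m[φ3→X3] = [F, T, T]
r3 m[φ4→X8] = [F, F, T]
r3 m[φ5→X12] = [T, T, T]
r3 m[φ6→X3] = [F, F, T]
r3 m[X2→φ0] = [T, T, F]
r3 m[X2→φ1] = [T, T, T]
r3 m[X2→φ2] = [T, T, F]
r3 m[X3→φ2] = [F, F, T]
r3 m[X3→φ3] = [F, F, T]
r3 m[X3→φ6] = [F, T, T]
r3 m[X10→φ1] = [T, T, T]
r3 m[X12→φ2] = [T, T, T]
r3 m[X12→φ5] = [T, T, T]
r3 m[X8→φ0] = [F, F, T]
r3 m[X8→φ4] = [T, T, T]
r4 m[φ0→X2] = [T, F, T]
r4 m[φ0→X8] = [T, T, T]
r4 m[φ1→X2] = [T, T, F]
r4 m[φ1→X10] = [T, T, T]
r4 m[φ2→X2] = [T, T, F]
r4 m[φ2→X3] = [T, T, T]
r4 m[φ2→X12] = [T, T, T]
r4 m[φ3→X3] = [F, T, T]
r4 m[φ4→X8] = [F, F, T]
r4 m[φ5→X12] = [T, T, T]
r4 m[φ6→X3] = [F, F, T]
r4 m[X2→φ0] = [T, T, F]
r4 m[X2→φ1] = [T, F, F]
r4 m[X2→φ2] = [T, F, F]
r4 m[X3→φ2] = [F, F, T]
r4 m[X3→φ3] = [F, F, T]
r4 m[X3→φ6] = [F, T, T]
r4 m[X10→φ1] = [T, T, T]
r4 m[X12→φ2] = [T, T, T]
r4 m[X12→φ5] = [T, T, T]
r4 m[X8→φ0] = [F, F, T]
r4 m[X8→φ4] = [T, T, T]
r5 m[φ0→X2] = [T, F, T]
r5 m[φ0→X8] = [T, T, T]
r5 m[φ1→X2] = [T, T, F]
r5 m[φ1→X10] = [T, T, F]
r5 m[φ2→X2] = [T, T, F]
r5 m[φ2→X3] = [F, T, T]
r5 m[φ2→X12] = [T, F, F]
r5 m[φ3→X3] = [F, T, T]
r5 m[φ4→X8] = [F, F, T]
r5 m[φ5→X12] = [T, T, T]
r5 m[φ6→X3] = [F, F, T]
r5 m[X2→φ0] = [T, T, F]
r5 m[X2→φ1] = [T, F, F]
r5 m[X2→φ2] = [T, F, F]
r5 m[X3→φ2] = [F, F, T]
r5 m[X3→φ3] = [F, F, T]
r5 m[X3→φ6] = [F, T, T]
r5 m[X10→φ1] = [T, T, T]
r5 m[X12→φ2] = [T, T, T]
r5 m[X12→φ5] = [T, T, T]
r5 m[X8→φ0] = [F, F, T]
r5 m[X8→φ4] = [T, T, T]
r6 m[φ0→X2] = [T, F, T]
r6 m[φ0→X8] = [T, T, T]
r6 m[φ1→X2] = [T, T, F]
r6 m[φ1→X10] = [T, T, F]
r6 m[φ2→X2] = [T, T, F]
r6 m[φ2→X3] = [F, T, T]
r6 m[φ2→X12] = [T, F, F]
r6 m[φ3→X3] = [F, T, T]
r6 m[φ4→X8] = [F, F, T]
r6 m[φ5→X12] = [T, T, T]
r6 m[φ6→X3] = [F, F, T]
r6 m[X2→φ0] = [T, T, F]
r6 m[X2→φ1] = [T, F, F]
r6 m[X2→φ2] = [T, F, F]
r6 m[X3→φ2] = [F, F, T]
r6 m[X3→φ3] = [F, F, T]
r6 m[X3→φ6] = [F, T, T]
r6 m[X10→φ1] = [T, T, T]
r6 m[X12→φ2] = [T, T, T]
r6 m[X12→φ5] = [T, F, F]
r6 m[X8→φ0] = [F, F, T]
r6 m[X8→φ4] = [T, T, T]
r7 m[φ0→X2] = [T, F, T]
r7 m[φ0→X8] = [T, T, T]
r7 m[φ1→X2] = [T, T, F]
r7 m[φ1→X10] = [T, T, F]
r7 m[φ2→X2] = [T, T, F]
r7 m[φ2→X3] = [F, T, T]
r7 m[φ2→X12] = [T, F, F]
r7 m[φ3→X3] = [F, T, T]
r7 m[φ4→X8] = [F, F, T]
r7 m[φ5→X12] = [T, T, T]
r7 m[φ6→X3] = [F, F, T]
r7 m[X2→φ0] = [T, T, F]
r7 m[X2→φ1] = [T, F, F]
r7 m[X2→φ2] = [T, F, F]
r7 m[X3→φ2] = [F, F, T]
r7 m[X3→φ3] = [F, F, T]
r7 m[X3→φ6] = [F, T, T]
r7 m[X10→φ1] = [T, T, T]
r7 m[X12→φ2] = [T, T, T]
r7 m[X12→φ5] = [T, F, F]
r7 m[X8→φ0] = [F, F, T]
r7 m[X8→φ4] = [T, T, T]
fixed point reached at round 7
b[X8] = ⊗ incoming = [F, F, T]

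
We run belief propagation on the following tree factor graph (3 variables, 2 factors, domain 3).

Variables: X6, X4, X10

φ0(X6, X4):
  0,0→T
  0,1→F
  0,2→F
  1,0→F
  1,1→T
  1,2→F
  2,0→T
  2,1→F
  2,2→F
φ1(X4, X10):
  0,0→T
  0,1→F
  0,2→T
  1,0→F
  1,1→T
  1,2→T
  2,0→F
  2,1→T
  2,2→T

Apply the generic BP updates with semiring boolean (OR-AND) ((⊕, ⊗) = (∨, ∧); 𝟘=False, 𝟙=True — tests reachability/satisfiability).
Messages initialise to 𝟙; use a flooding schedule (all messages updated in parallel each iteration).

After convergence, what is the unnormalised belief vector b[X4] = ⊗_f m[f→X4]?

b[X4] = [T, T, F]

init: all messages = 𝟙 over 3 values
r1 m[φ0→X6] = [T, T, T]
r1 m[φ0→X4] = [T, T, F]
r1 m[φ1→X4] = [T, T, T]
r1 m[φ1→X10] = [T, T, T]
r1 m[X6→φ0] = [T, T, T]
r1 m[X4→φ0] = [T, T, T]
r1 m[X4→φ1] = [T, T, T]
r1 m[X10→φ1] = [T, T, T]
r2 m[φ0→X6] = [T, T, T]
r2 m[φ0→X4] = [T, T, F]
r2 m[φ1→X4] = [T, T, T]
r2 m[φ1→X10] = [T, T, T]
r2 m[X6→φ0] = [T, T, T]
r2 m[X4→φ0] = [T, T, T]
r2 m[X4→φ1] = [T, T, F]
r2 m[X10→φ1] = [T, T, T]
r3 m[φ0→X6] = [T, T, T]
r3 m[φ0→X4] = [T, T, F]
r3 m[φ1→X4] = [T, T, T]
r3 m[φ1→X10] = [T, T, T]
r3 m[X6→φ0] = [T, T, T]
r3 m[X4→φ0] = [T, T, T]
r3 m[X4→φ1] = [T, T, F]
r3 m[X10→φ1] = [T, T, T]
fixed point reached at round 3
b[X4] = ⊗ incoming = [T, T, F]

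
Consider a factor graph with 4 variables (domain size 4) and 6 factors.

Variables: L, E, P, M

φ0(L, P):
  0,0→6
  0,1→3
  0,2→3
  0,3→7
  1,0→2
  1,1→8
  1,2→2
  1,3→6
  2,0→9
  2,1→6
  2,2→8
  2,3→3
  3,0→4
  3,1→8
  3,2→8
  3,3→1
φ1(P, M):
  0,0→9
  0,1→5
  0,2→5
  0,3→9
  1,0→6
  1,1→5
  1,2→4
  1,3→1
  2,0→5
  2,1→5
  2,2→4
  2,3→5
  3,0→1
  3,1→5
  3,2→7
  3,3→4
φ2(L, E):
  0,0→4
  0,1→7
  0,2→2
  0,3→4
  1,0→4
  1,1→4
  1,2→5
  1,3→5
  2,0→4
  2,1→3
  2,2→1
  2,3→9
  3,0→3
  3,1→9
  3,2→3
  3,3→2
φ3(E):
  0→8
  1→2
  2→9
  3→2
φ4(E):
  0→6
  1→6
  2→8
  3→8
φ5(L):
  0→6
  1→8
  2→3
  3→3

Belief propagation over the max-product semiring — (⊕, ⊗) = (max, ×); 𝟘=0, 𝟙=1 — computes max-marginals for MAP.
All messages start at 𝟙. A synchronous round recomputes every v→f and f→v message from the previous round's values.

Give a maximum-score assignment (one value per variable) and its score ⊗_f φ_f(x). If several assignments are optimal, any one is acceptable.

assignment: (L=1, E=2, P=1, M=0); score = 138240

init: all messages = 𝟙 over 4 values
r1 m[φ0→L] = [7, 8, 9, 8]
r1 m[φ0→P] = [9, 8, 8, 7]
r1 m[φ1→P] = [9, 6, 5, 7]
r1 m[φ1→M] = [9, 5, 7, 9]
r1 m[φ2→L] = [7, 5, 9, 9]
r1 m[φ2→E] = [4, 9, 5, 9]
r1 m[φ3→E] = [8, 2, 9, 2]
r1 m[φ4→E] = [6, 6, 8, 8]
r1 m[φ5→L] = [6, 8, 3, 3]
r1 m[L→φ0] = [1, 1, 1, 1]
r1 m[L→φ2] = [1, 1, 1, 1]
r1 m[L→φ5] = [1, 1, 1, 1]
r1 m[E→φ2] = [1, 1, 1, 1]
r1 m[E→φ3] = [1, 1, 1, 1]
r1 m[E→φ4] = [1, 1, 1, 1]
r1 m[P→φ0] = [1, 1, 1, 1]
r1 m[P→φ1] = [1, 1, 1, 1]
r1 m[M→φ1] = [1, 1, 1, 1]
r2 m[φ0→L] = [7, 8, 9, 8]
r2 m[φ0→P] = [9, 8, 8, 7]
r2 m[φ1→P] = [9, 6, 5, 7]
r2 m[φ1→M] = [9, 5, 7, 9]
r2 m[φ2→L] = [7, 5, 9, 9]
r2 m[φ2→E] = [4, 9, 5, 9]
r2 m[φ3→E] = [8, 2, 9, 2]
r2 m[φ4→E] = [6, 6, 8, 8]
r2 m[φ5→L] = [6, 8, 3, 3]
r2 m[L→φ0] = [42, 40, 27, 27]
r2 m[L→φ2] = [42, 64, 27, 24]
r2 m[L→φ5] = [49, 40, 81, 72]
r2 m[E→φ2] = [48, 12, 72, 16]
r2 m[E→φ3] = [24, 54, 40, 72]
r2 m[E→φ4] = [32, 18, 45, 18]
r2 m[P→φ0] = [9, 6, 5, 7]
r2 m[P→φ1] = [9, 8, 8, 7]
r2 m[M→φ1] = [1, 1, 1, 1]
r3 m[φ0→L] = [54, 48, 81, 48]
r3 m[φ0→P] = [252, 320, 216, 294]
r3 m[φ1→P] = [9, 6, 5, 7]
r3 m[φ1→M] = [81, 45, 49, 81]
r3 m[φ2→L] = [192, 360, 192, 216]
r3 m[φ2→E] = [256, 294, 320, 320]
r3 m[φ3→E] = [8, 2, 9, 2]
r3 m[φ4→E] = [6, 6, 8, 8]
r3 m[φ5→L] = [6, 8, 3, 3]
r3 m[L→φ0] = [42, 40, 27, 27]
r3 m[L→φ2] = [42, 64, 27, 24]
r3 m[L→φ5] = [49, 40, 81, 72]
r3 m[E→φ2] = [48, 12, 72, 16]
r3 m[E→φ3] = [24, 54, 40, 72]
r3 m[E→φ4] = [32, 18, 45, 18]
r3 m[P→φ0] = [9, 6, 5, 7]
r3 m[P→φ1] = [9, 8, 8, 7]
r3 m[M→φ1] = [1, 1, 1, 1]
r4 m[φ0→L] = [54, 48, 81, 48]
r4 m[φ0→P] = [252, 320, 216, 294]
r4 m[φ1→P] = [9, 6, 5, 7]
r4 m[φ1→M] = [81, 45, 49, 81]
r4 m[φ2→L] = [192, 360, 192, 216]
r4 m[φ2→E] = [256, 294, 320, 320]
r4 m[φ3→E] = [8, 2, 9, 2]
r4 m[φ4→E] = [6, 6, 8, 8]
r4 m[φ5→L] = [6, 8, 3, 3]
r4 m[L→φ0] = [1152, 2880, 576, 648]
r4 m[L→φ2] = [324, 384, 243, 144]
r4 m[L→φ5] = [10368, 17280, 15552, 10368]
r4 m[E→φ2] = [48, 12, 72, 16]
r4 m[E→φ3] = [1536, 1764, 2560, 2560]
r4 m[E→φ4] = [2048, 588, 2880, 640]
r4 m[P→φ0] = [9, 6, 5, 7]
r4 m[P→φ1] = [252, 320, 216, 294]
r4 m[M→φ1] = [1, 1, 1, 1]
r5 m[φ0→L] = [54, 48, 81, 48]
r5 m[φ0→P] = [6912, 23040, 5760, 17280]
r5 m[φ1→P] = [9, 6, 5, 7]
r5 m[φ1→M] = [2268, 1600, 2058, 2268]
r5 m[φ2→L] = [192, 360, 192, 216]
r5 m[φ2→E] = [1536, 2268, 1920, 2187]
r5 m[φ3→E] = [8, 2, 9, 2]
r5 m[φ4→E] = [6, 6, 8, 8]
r5 m[φ5→L] = [6, 8, 3, 3]
r5 m[L→φ0] = [1152, 2880, 576, 648]
r5 m[L→φ2] = [324, 384, 243, 144]
r5 m[L→φ5] = [10368, 17280, 15552, 10368]
r5 m[E→φ2] = [48, 12, 72, 16]
r5 m[E→φ3] = [1536, 1764, 2560, 2560]
r5 m[E→φ4] = [2048, 588, 2880, 640]
r5 m[P→φ0] = [9, 6, 5, 7]
r5 m[P→φ1] = [252, 320, 216, 294]
r5 m[M→φ1] = [1, 1, 1, 1]
r6 m[φ0→L] = [54, 48, 81, 48]
r6 m[φ0→P] = [6912, 23040, 5760, 17280]
r6 m[φ1→P] = [9, 6, 5, 7]
r6 m[φ1→M] = [2268, 1600, 2058, 2268]
r6 m[φ2→L] = [192, 360, 192, 216]
r6 m[φ2→E] = [1536, 2268, 1920, 2187]
r6 m[φ3→E] = [8, 2, 9, 2]
r6 m[φ4→E] = [6, 6, 8, 8]
r6 m[φ5→L] = [6, 8, 3, 3]
r6 m[L→φ0] = [1152, 2880, 576, 648]
r6 m[L→φ2] = [324, 384, 243, 144]
r6 m[L→φ5] = [10368, 17280, 15552, 10368]
r6 m[E→φ2] = [48, 12, 72, 16]
r6 m[E→φ3] = [9216, 13608, 15360, 17496]
r6 m[E→φ4] = [12288, 4536, 17280, 4374]
r6 m[P→φ0] = [9, 6, 5, 7]
r6 m[P→φ1] = [6912, 23040, 5760, 17280]
r6 m[M→φ1] = [1, 1, 1, 1]
r7 m[φ0→L] = [54, 48, 81, 48]
r7 m[φ0→P] = [6912, 23040, 5760, 17280]
r7 m[φ1→P] = [9, 6, 5, 7]
r7 m[φ1→M] = [138240, 115200, 120960, 69120]
r7 m[φ2→L] = [192, 360, 192, 216]
r7 m[φ2→E] = [1536, 2268, 1920, 2187]
r7 m[φ3→E] = [8, 2, 9, 2]
r7 m[φ4→E] = [6, 6, 8, 8]
r7 m[φ5→L] = [6, 8, 3, 3]
r7 m[L→φ0] = [1152, 2880, 576, 648]
r7 m[L→φ2] = [324, 384, 243, 144]
r7 m[L→φ5] = [10368, 17280, 15552, 10368]
r7 m[E→φ2] = [48, 12, 72, 16]
r7 m[E→φ3] = [9216, 13608, 15360, 17496]
r7 m[E→φ4] = [12288, 4536, 17280, 4374]
r7 m[P→φ0] = [9, 6, 5, 7]
r7 m[P→φ1] = [6912, 23040, 5760, 17280]
r7 m[M→φ1] = [1, 1, 1, 1]
r8 m[φ0→L] = [54, 48, 81, 48]
r8 m[φ0→P] = [6912, 23040, 5760, 17280]
r8 m[φ1→P] = [9, 6, 5, 7]
r8 m[φ1→M] = [138240, 115200, 120960, 69120]
r8 m[φ2→L] = [192, 360, 192, 216]
r8 m[φ2→E] = [1536, 2268, 1920, 2187]
r8 m[φ3→E] = [8, 2, 9, 2]
r8 m[φ4→E] = [6, 6, 8, 8]
r8 m[φ5→L] = [6, 8, 3, 3]
r8 m[L→φ0] = [1152, 2880, 576, 648]
r8 m[L→φ2] = [324, 384, 243, 144]
r8 m[L→φ5] = [10368, 17280, 15552, 10368]
r8 m[E→φ2] = [48, 12, 72, 16]
r8 m[E→φ3] = [9216, 13608, 15360, 17496]
r8 m[E→φ4] = [12288, 4536, 17280, 4374]
r8 m[P→φ0] = [9, 6, 5, 7]
r8 m[P→φ1] = [6912, 23040, 5760, 17280]
r8 m[M→φ1] = [1, 1, 1, 1]
fixed point reached at round 8
traceback from L: (L=1, E=2, P=1, M=0), score=138240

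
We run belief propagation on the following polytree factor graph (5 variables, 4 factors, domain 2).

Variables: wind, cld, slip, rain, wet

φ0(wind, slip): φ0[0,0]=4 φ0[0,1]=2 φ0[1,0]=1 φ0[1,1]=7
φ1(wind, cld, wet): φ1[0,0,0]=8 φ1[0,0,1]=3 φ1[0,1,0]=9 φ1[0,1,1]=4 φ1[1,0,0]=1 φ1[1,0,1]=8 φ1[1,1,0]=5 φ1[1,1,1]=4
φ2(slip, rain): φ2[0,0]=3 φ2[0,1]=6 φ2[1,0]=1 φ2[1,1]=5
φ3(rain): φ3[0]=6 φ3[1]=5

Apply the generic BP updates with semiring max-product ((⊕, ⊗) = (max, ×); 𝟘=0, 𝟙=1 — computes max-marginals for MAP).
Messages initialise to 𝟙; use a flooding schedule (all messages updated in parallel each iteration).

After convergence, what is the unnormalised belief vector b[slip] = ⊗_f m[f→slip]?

init: all messages = 𝟙 over 2 values
r1 m[φ0→wind] = [4, 7]
r1 m[φ0→slip] = [4, 7]
r1 m[φ1→wind] = [9, 8]
r1 m[φ1→cld] = [8, 9]
r1 m[φ1→wet] = [9, 8]
r1 m[φ2→slip] = [6, 5]
r1 m[φ2→rain] = [3, 6]
r1 m[φ3→rain] = [6, 5]
r1 m[wind→φ0] = [1, 1]
r1 m[wind→φ1] = [1, 1]
r1 m[cld→φ1] = [1, 1]
r1 m[slip→φ0] = [1, 1]
r1 m[slip→φ2] = [1, 1]
r1 m[rain→φ2] = [1, 1]
r1 m[rain→φ3] = [1, 1]
r1 m[wet→φ1] = [1, 1]
r2 m[φ0→wind] = [4, 7]
r2 m[φ0→slip] = [4, 7]
r2 m[φ1→wind] = [9, 8]
r2 m[φ1→cld] = [8, 9]
r2 m[φ1→wet] = [9, 8]
r2 m[φ2→slip] = [6, 5]
r2 m[φ2→rain] = [3, 6]
r2 m[φ3→rain] = [6, 5]
r2 m[wind→φ0] = [9, 8]
r2 m[wind→φ1] = [4, 7]
r2 m[cld→φ1] = [1, 1]
r2 m[slip→φ0] = [6, 5]
r2 m[slip→φ2] = [4, 7]
r2 m[rain→φ2] = [6, 5]
r2 m[rain→φ3] = [3, 6]
r2 m[wet→φ1] = [1, 1]
r3 m[φ0→wind] = [24, 35]
r3 m[φ0→slip] = [36, 56]
r3 m[φ1→wind] = [9, 8]
r3 m[φ1→cld] = [56, 36]
r3 m[φ1→wet] = [36, 56]
r3 m[φ2→slip] = [30, 25]
r3 m[φ2→rain] = [12, 35]
r3 m[φ3→rain] = [6, 5]
r3 m[wind→φ0] = [9, 8]
r3 m[wind→φ1] = [4, 7]
r3 m[cld→φ1] = [1, 1]
r3 m[slip→φ0] = [6, 5]
r3 m[slip→φ2] = [4, 7]
r3 m[rain→φ2] = [6, 5]
r3 m[rain→φ3] = [3, 6]
r3 m[wet→φ1] = [1, 1]
r4 m[φ0→wind] = [24, 35]
r4 m[φ0→slip] = [36, 56]
r4 m[φ1→wind] = [9, 8]
r4 m[φ1→cld] = [56, 36]
r4 m[φ1→wet] = [36, 56]
r4 m[φ2→slip] = [30, 25]
r4 m[φ2→rain] = [12, 35]
r4 m[φ3→rain] = [6, 5]
r4 m[wind→φ0] = [9, 8]
r4 m[wind→φ1] = [24, 35]
r4 m[cld→φ1] = [1, 1]
r4 m[slip→φ0] = [30, 25]
r4 m[slip→φ2] = [36, 56]
r4 m[rain→φ2] = [6, 5]
r4 m[rain→φ3] = [12, 35]
r4 m[wet→φ1] = [1, 1]
r5 m[φ0→wind] = [120, 175]
r5 m[φ0→slip] = [36, 56]
r5 m[φ1→wind] = [9, 8]
r5 m[φ1→cld] = [280, 216]
r5 m[φ1→wet] = [216, 280]
r5 m[φ2→slip] = [30, 25]
r5 m[φ2→rain] = [108, 280]
r5 m[φ3→rain] = [6, 5]
r5 m[wind→φ0] = [9, 8]
r5 m[wind→φ1] = [24, 35]
r5 m[cld→φ1] = [1, 1]
r5 m[slip→φ0] = [30, 25]
r5 m[slip→φ2] = [36, 56]
r5 m[rain→φ2] = [6, 5]
r5 m[rain→φ3] = [12, 35]
r5 m[wet→φ1] = [1, 1]
r6 m[φ0→wind] = [120, 175]
r6 m[φ0→slip] = [36, 56]
r6 m[φ1→wind] = [9, 8]
r6 m[φ1→cld] = [280, 216]
r6 m[φ1→wet] = [216, 280]
r6 m[φ2→slip] = [30, 25]
r6 m[φ2→rain] = [108, 280]
r6 m[φ3→rain] = [6, 5]
r6 m[wind→φ0] = [9, 8]
r6 m[wind→φ1] = [120, 175]
r6 m[cld→φ1] = [1, 1]
r6 m[slip→φ0] = [30, 25]
r6 m[slip→φ2] = [36, 56]
r6 m[rain→φ2] = [6, 5]
r6 m[rain→φ3] = [108, 280]
r6 m[wet→φ1] = [1, 1]
r7 m[φ0→wind] = [120, 175]
r7 m[φ0→slip] = [36, 56]
r7 m[φ1→wind] = [9, 8]
r7 m[φ1→cld] = [1400, 1080]
r7 m[φ1→wet] = [1080, 1400]
r7 m[φ2→slip] = [30, 25]
r7 m[φ2→rain] = [108, 280]
r7 m[φ3→rain] = [6, 5]
r7 m[wind→φ0] = [9, 8]
r7 m[wind→φ1] = [120, 175]
r7 m[cld→φ1] = [1, 1]
r7 m[slip→φ0] = [30, 25]
r7 m[slip→φ2] = [36, 56]
r7 m[rain→φ2] = [6, 5]
r7 m[rain→φ3] = [108, 280]
r7 m[wet→φ1] = [1, 1]
r8 m[φ0→wind] = [120, 175]
r8 m[φ0→slip] = [36, 56]
r8 m[φ1→wind] = [9, 8]
r8 m[φ1→cld] = [1400, 1080]
r8 m[φ1→wet] = [1080, 1400]
r8 m[φ2→slip] = [30, 25]
r8 m[φ2→rain] = [108, 280]
r8 m[φ3→rain] = [6, 5]
r8 m[wind→φ0] = [9, 8]
r8 m[wind→φ1] = [120, 175]
r8 m[cld→φ1] = [1, 1]
r8 m[slip→φ0] = [30, 25]
r8 m[slip→φ2] = [36, 56]
r8 m[rain→φ2] = [6, 5]
r8 m[rain→φ3] = [108, 280]
r8 m[wet→φ1] = [1, 1]
fixed point reached at round 8
b[slip] = ⊗ incoming = [1080, 1400]

b[slip] = [1080, 1400]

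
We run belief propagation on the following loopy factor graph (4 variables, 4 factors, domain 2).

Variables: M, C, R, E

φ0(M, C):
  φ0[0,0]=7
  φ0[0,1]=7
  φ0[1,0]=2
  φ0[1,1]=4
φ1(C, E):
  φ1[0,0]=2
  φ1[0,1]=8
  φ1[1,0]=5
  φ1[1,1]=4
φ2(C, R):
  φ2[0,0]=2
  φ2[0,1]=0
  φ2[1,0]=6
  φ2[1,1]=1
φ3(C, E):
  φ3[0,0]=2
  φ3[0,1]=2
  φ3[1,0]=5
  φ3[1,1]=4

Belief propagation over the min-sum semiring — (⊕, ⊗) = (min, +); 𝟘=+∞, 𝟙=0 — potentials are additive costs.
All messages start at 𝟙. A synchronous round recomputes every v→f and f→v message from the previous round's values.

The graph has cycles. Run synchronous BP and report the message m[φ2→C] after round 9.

message @ round 9 = [0, 1]

init: all messages = 𝟙 over 2 values
r1 m[φ0→M] = [7, 2]
r1 m[φ0→C] = [2, 4]
r1 m[φ1→C] = [2, 4]
r1 m[φ1→E] = [2, 4]
r1 m[φ2→C] = [0, 1]
r1 m[φ2→R] = [2, 0]
r1 m[φ3→C] = [2, 4]
r1 m[φ3→E] = [2, 2]
r1 m[M→φ0] = [0, 0]
r1 m[C→φ0] = [0, 0]
r1 m[C→φ1] = [0, 0]
r1 m[C→φ2] = [0, 0]
r1 m[C→φ3] = [0, 0]
r1 m[R→φ2] = [0, 0]
r1 m[E→φ1] = [0, 0]
r1 m[E→φ3] = [0, 0]
r2 m[φ0→M] = [7, 2]
r2 m[φ0→C] = [2, 4]
r2 m[φ1→C] = [2, 4]
r2 m[φ1→E] = [2, 4]
r2 m[φ2→C] = [0, 1]
r2 m[φ2→R] = [2, 0]
r2 m[φ3→C] = [2, 4]
r2 m[φ3→E] = [2, 2]
r2 m[M→φ0] = [0, 0]
r2 m[C→φ0] = [4, 9]
r2 m[C→φ1] = [4, 9]
r2 m[C→φ2] = [6, 12]
r2 m[C→φ3] = [4, 9]
r2 m[R→φ2] = [0, 0]
r2 m[E→φ1] = [2, 2]
r2 m[E→φ3] = [2, 4]
r3 m[φ0→M] = [11, 6]
r3 m[φ0→C] = [2, 4]
r3 m[φ1→C] = [4, 6]
r3 m[φ1→E] = [6, 12]
r3 m[φ2→C] = [0, 1]
r3 m[φ2→R] = [8, 6]
r3 m[φ3→C] = [4, 7]
r3 m[φ3→E] = [6, 6]
r3 m[M→φ0] = [0, 0]
r3 m[C→φ0] = [4, 9]
r3 m[C→φ1] = [4, 9]
r3 m[C→φ2] = [6, 12]
r3 m[C→φ3] = [4, 9]
r3 m[R→φ2] = [0, 0]
r3 m[E→φ1] = [2, 2]
r3 m[E→φ3] = [2, 4]
r4 m[φ0→M] = [11, 6]
r4 m[φ0→C] = [2, 4]
r4 m[φ1→C] = [4, 6]
r4 m[φ1→E] = [6, 12]
r4 m[φ2→C] = [0, 1]
r4 m[φ2→R] = [8, 6]
r4 m[φ3→C] = [4, 7]
r4 m[φ3→E] = [6, 6]
r4 m[M→φ0] = [0, 0]
r4 m[C→φ0] = [8, 14]
r4 m[C→φ1] = [6, 12]
r4 m[C→φ2] = [10, 17]
r4 m[C→φ3] = [6, 11]
r4 m[R→φ2] = [0, 0]
r4 m[E→φ1] = [6, 6]
r4 m[E→φ3] = [6, 12]
r5 m[φ0→M] = [15, 10]
r5 m[φ0→C] = [2, 4]
r5 m[φ1→C] = [8, 10]
r5 m[φ1→E] = [8, 14]
r5 m[φ2→C] = [0, 1]
r5 m[φ2→R] = [12, 10]
r5 m[φ3→C] = [8, 11]
r5 m[φ3→E] = [8, 8]
r5 m[M→φ0] = [0, 0]
r5 m[C→φ0] = [8, 14]
r5 m[C→φ1] = [6, 12]
r5 m[C→φ2] = [10, 17]
r5 m[C→φ3] = [6, 11]
r5 m[R→φ2] = [0, 0]
r5 m[E→φ1] = [6, 6]
r5 m[E→φ3] = [6, 12]
r6 m[φ0→M] = [15, 10]
r6 m[φ0→C] = [2, 4]
r6 m[φ1→C] = [8, 10]
r6 m[φ1→E] = [8, 14]
r6 m[φ2→C] = [0, 1]
r6 m[φ2→R] = [12, 10]
r6 m[φ3→C] = [8, 11]
r6 m[φ3→E] = [8, 8]
r6 m[M→φ0] = [0, 0]
r6 m[C→φ0] = [16, 22]
r6 m[C→φ1] = [10, 16]
r6 m[C→φ2] = [18, 25]
r6 m[C→φ3] = [10, 15]
r6 m[R→φ2] = [0, 0]
r6 m[E→φ1] = [8, 8]
r6 m[E→φ3] = [8, 14]
r7 m[φ0→M] = [23, 18]
r7 m[φ0→C] = [2, 4]
r7 m[φ1→C] = [10, 12]
r7 m[φ1→E] = [12, 18]
r7 m[φ2→C] = [0, 1]
r7 m[φ2→R] = [20, 18]
r7 m[φ3→C] = [10, 13]
r7 m[φ3→E] = [12, 12]
r7 m[M→φ0] = [0, 0]
r7 m[C→φ0] = [16, 22]
r7 m[C→φ1] = [10, 16]
r7 m[C→φ2] = [18, 25]
r7 m[C→φ3] = [10, 15]
r7 m[R→φ2] = [0, 0]
r7 m[E→φ1] = [8, 8]
r7 m[E→φ3] = [8, 14]
r8 m[φ0→M] = [23, 18]
r8 m[φ0→C] = [2, 4]
r8 m[φ1→C] = [10, 12]
r8 m[φ1→E] = [12, 18]
r8 m[φ2→C] = [0, 1]
r8 m[φ2→R] = [20, 18]
r8 m[φ3→C] = [10, 13]
r8 m[φ3→E] = [12, 12]
r8 m[M→φ0] = [0, 0]
r8 m[C→φ0] = [20, 26]
r8 m[C→φ1] = [12, 18]
r8 m[C→φ2] = [22, 29]
r8 m[C→φ3] = [12, 17]
r8 m[R→φ2] = [0, 0]
r8 m[E→φ1] = [12, 12]
r8 m[E→φ3] = [12, 18]
r9 m[φ0→M] = [27, 22]
r9 m[φ0→C] = [2, 4]
r9 m[φ1→C] = [14, 16]
r9 m[φ1→E] = [14, 20]
r9 m[φ2→C] = [0, 1]
r9 m[φ2→R] = [24, 22]
r9 m[φ3→C] = [14, 17]
r9 m[φ3→E] = [14, 14]
r9 m[M→φ0] = [0, 0]
r9 m[C→φ0] = [20, 26]
r9 m[C→φ1] = [12, 18]
r9 m[C→φ2] = [22, 29]
r9 m[C→φ3] = [12, 17]
r9 m[R→φ2] = [0, 0]
r9 m[E→φ1] = [12, 12]
r9 m[E→φ3] = [12, 18]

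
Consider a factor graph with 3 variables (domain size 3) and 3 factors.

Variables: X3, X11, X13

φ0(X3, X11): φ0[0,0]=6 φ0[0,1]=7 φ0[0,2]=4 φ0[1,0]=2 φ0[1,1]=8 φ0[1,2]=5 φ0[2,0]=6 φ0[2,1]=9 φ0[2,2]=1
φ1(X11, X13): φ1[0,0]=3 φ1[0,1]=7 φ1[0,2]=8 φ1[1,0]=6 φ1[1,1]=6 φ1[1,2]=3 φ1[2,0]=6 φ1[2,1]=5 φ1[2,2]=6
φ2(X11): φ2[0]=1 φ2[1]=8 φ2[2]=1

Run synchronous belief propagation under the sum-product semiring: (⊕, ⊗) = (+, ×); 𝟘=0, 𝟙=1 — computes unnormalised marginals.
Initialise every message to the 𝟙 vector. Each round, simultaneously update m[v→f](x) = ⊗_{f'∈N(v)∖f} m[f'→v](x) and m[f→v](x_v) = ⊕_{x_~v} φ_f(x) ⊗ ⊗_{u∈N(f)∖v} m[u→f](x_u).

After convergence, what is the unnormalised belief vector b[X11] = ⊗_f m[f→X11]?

b[X11] = [252, 2880, 170]

init: all messages = 𝟙 over 3 values
r1 m[φ0→X3] = [17, 15, 16]
r1 m[φ0→X11] = [14, 24, 10]
r1 m[φ1→X11] = [18, 15, 17]
r1 m[φ1→X13] = [15, 18, 17]
r1 m[φ2→X11] = [1, 8, 1]
r1 m[X3→φ0] = [1, 1, 1]
r1 m[X11→φ0] = [1, 1, 1]
r1 m[X11→φ1] = [1, 1, 1]
r1 m[X11→φ2] = [1, 1, 1]
r1 m[X13→φ1] = [1, 1, 1]
r2 m[φ0→X3] = [17, 15, 16]
r2 m[φ0→X11] = [14, 24, 10]
r2 m[φ1→X11] = [18, 15, 17]
r2 m[φ1→X13] = [15, 18, 17]
r2 m[φ2→X11] = [1, 8, 1]
r2 m[X3→φ0] = [1, 1, 1]
r2 m[X11→φ0] = [18, 120, 17]
r2 m[X11→φ1] = [14, 192, 10]
r2 m[X11→φ2] = [252, 360, 170]
r2 m[X13→φ1] = [1, 1, 1]
r3 m[φ0→X3] = [1016, 1081, 1205]
r3 m[φ0→X11] = [14, 24, 10]
r3 m[φ1→X11] = [18, 15, 17]
r3 m[φ1→X13] = [1254, 1300, 748]
r3 m[φ2→X11] = [1, 8, 1]
r3 m[X3→φ0] = [1, 1, 1]
r3 m[X11→φ0] = [18, 120, 17]
r3 m[X11→φ1] = [14, 192, 10]
r3 m[X11→φ2] = [252, 360, 170]
r3 m[X13→φ1] = [1, 1, 1]
r4 m[φ0→X3] = [1016, 1081, 1205]
r4 m[φ0→X11] = [14, 24, 10]
r4 m[φ1→X11] = [18, 15, 17]
r4 m[φ1→X13] = [1254, 1300, 748]
r4 m[φ2→X11] = [1, 8, 1]
r4 m[X3→φ0] = [1, 1, 1]
r4 m[X11→φ0] = [18, 120, 17]
r4 m[X11→φ1] = [14, 192, 10]
r4 m[X11→φ2] = [252, 360, 170]
r4 m[X13→φ1] = [1, 1, 1]
fixed point reached at round 4
b[X11] = ⊗ incoming = [252, 2880, 170]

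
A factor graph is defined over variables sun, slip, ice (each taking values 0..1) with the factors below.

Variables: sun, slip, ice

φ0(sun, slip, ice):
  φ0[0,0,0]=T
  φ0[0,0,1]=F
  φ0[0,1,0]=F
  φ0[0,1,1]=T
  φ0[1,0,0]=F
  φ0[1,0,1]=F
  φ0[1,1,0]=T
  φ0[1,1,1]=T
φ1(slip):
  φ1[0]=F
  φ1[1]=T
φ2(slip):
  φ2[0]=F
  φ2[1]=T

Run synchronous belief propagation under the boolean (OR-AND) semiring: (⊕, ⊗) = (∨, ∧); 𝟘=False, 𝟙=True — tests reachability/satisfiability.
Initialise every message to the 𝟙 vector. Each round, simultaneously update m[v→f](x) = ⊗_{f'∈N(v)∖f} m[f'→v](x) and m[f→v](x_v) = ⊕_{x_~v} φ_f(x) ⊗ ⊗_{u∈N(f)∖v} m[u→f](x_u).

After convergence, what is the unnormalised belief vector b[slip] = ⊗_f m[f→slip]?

b[slip] = [F, T]

init: all messages = 𝟙 over 2 values
r1 m[φ0→sun] = [T, T]
r1 m[φ0→slip] = [T, T]
r1 m[φ0→ice] = [T, T]
r1 m[φ1→slip] = [F, T]
r1 m[φ2→slip] = [F, T]
r1 m[sun→φ0] = [T, T]
r1 m[slip→φ0] = [T, T]
r1 m[slip→φ1] = [T, T]
r1 m[slip→φ2] = [T, T]
r1 m[ice→φ0] = [T, T]
r2 m[φ0→sun] = [T, T]
r2 m[φ0→slip] = [T, T]
r2 m[φ0→ice] = [T, T]
r2 m[φ1→slip] = [F, T]
r2 m[φ2→slip] = [F, T]
r2 m[sun→φ0] = [T, T]
r2 m[slip→φ0] = [F, T]
r2 m[slip→φ1] = [F, T]
r2 m[slip→φ2] = [F, T]
r2 m[ice→φ0] = [T, T]
r3 m[φ0→sun] = [T, T]
r3 m[φ0→slip] = [T, T]
r3 m[φ0→ice] = [T, T]
r3 m[φ1→slip] = [F, T]
r3 m[φ2→slip] = [F, T]
r3 m[sun→φ0] = [T, T]
r3 m[slip→φ0] = [F, T]
r3 m[slip→φ1] = [F, T]
r3 m[slip→φ2] = [F, T]
r3 m[ice→φ0] = [T, T]
fixed point reached at round 3
b[slip] = ⊗ incoming = [F, T]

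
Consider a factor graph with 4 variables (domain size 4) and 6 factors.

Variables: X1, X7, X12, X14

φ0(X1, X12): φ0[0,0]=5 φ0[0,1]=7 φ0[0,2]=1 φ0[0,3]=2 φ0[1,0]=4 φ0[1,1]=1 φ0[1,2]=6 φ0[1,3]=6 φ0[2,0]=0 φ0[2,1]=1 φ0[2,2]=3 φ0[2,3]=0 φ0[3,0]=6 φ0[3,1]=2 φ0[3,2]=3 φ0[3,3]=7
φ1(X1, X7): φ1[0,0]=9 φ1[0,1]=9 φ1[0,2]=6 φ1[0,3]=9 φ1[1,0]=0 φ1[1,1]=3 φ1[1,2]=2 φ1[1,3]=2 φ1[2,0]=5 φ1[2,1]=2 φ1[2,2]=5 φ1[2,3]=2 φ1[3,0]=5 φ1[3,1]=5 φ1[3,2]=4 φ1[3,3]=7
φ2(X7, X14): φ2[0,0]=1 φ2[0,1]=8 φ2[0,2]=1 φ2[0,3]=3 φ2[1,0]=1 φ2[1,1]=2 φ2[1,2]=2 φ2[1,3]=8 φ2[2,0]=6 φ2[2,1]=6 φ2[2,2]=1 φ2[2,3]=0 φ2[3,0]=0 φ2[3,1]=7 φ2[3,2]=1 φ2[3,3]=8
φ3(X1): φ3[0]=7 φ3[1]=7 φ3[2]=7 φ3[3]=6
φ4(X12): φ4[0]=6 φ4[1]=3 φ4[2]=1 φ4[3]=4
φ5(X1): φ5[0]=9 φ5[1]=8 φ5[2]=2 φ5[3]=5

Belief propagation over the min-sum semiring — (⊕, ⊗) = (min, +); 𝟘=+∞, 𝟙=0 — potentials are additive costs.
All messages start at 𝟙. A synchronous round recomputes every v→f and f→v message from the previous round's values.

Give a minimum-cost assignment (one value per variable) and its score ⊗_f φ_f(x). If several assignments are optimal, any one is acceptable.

init: all messages = 𝟙 over 4 values
r1 m[φ0→X1] = [1, 1, 0, 2]
r1 m[φ0→X12] = [0, 1, 1, 0]
r1 m[φ1→X1] = [6, 0, 2, 4]
r1 m[φ1→X7] = [0, 2, 2, 2]
r1 m[φ2→X7] = [1, 1, 0, 0]
r1 m[φ2→X14] = [0, 2, 1, 0]
r1 m[φ3→X1] = [7, 7, 7, 6]
r1 m[φ4→X12] = [6, 3, 1, 4]
r1 m[φ5→X1] = [9, 8, 2, 5]
r1 m[X1→φ0] = [0, 0, 0, 0]
r1 m[X1→φ1] = [0, 0, 0, 0]
r1 m[X1→φ3] = [0, 0, 0, 0]
r1 m[X1→φ5] = [0, 0, 0, 0]
r1 m[X7→φ1] = [0, 0, 0, 0]
r1 m[X7→φ2] = [0, 0, 0, 0]
r1 m[X12→φ0] = [0, 0, 0, 0]
r1 m[X12→φ4] = [0, 0, 0, 0]
r1 m[X14→φ2] = [0, 0, 0, 0]
r2 m[φ0→X1] = [1, 1, 0, 2]
r2 m[φ0→X12] = [0, 1, 1, 0]
r2 m[φ1→X1] = [6, 0, 2, 4]
r2 m[φ1→X7] = [0, 2, 2, 2]
r2 m[φ2→X7] = [1, 1, 0, 0]
r2 m[φ2→X14] = [0, 2, 1, 0]
r2 m[φ3→X1] = [7, 7, 7, 6]
r2 m[φ4→X12] = [6, 3, 1, 4]
r2 m[φ5→X1] = [9, 8, 2, 5]
r2 m[X1→φ0] = [22, 15, 11, 15]
r2 m[X1→φ1] = [17, 16, 9, 13]
r2 m[X1→φ3] = [16, 9, 4, 11]
r2 m[X1→φ5] = [14, 8, 9, 12]
r2 m[X7→φ1] = [1, 1, 0, 0]
r2 m[X7→φ2] = [0, 2, 2, 2]
r2 m[X12→φ0] = [6, 3, 1, 4]
r2 m[X12→φ4] = [0, 1, 1, 0]
r2 m[X14→φ2] = [0, 0, 0, 0]
r3 m[φ0→X1] = [2, 4, 4, 4]
r3 m[φ0→X12] = [11, 12, 14, 11]
r3 m[φ1→X1] = [6, 1, 2, 4]
r3 m[φ1→X7] = [14, 11, 14, 11]
r3 m[φ2→X7] = [1, 1, 0, 0]
r3 m[φ2→X14] = [1, 4, 1, 2]
r3 m[φ3→X1] = [7, 7, 7, 6]
r3 m[φ4→X12] = [6, 3, 1, 4]
r3 m[φ5→X1] = [9, 8, 2, 5]
r3 m[X1→φ0] = [22, 15, 11, 15]
r3 m[X1→φ1] = [17, 16, 9, 13]
r3 m[X1→φ3] = [16, 9, 4, 11]
r3 m[X1→φ5] = [14, 8, 9, 12]
r3 m[X7→φ1] = [1, 1, 0, 0]
r3 m[X7→φ2] = [0, 2, 2, 2]
r3 m[X12→φ0] = [6, 3, 1, 4]
r3 m[X12→φ4] = [0, 1, 1, 0]
r3 m[X14→φ2] = [0, 0, 0, 0]
r4 m[φ0→X1] = [2, 4, 4, 4]
r4 m[φ0→X12] = [11, 12, 14, 11]
r4 m[φ1→X1] = [6, 1, 2, 4]
r4 m[φ1→X7] = [14, 11, 14, 11]
r4 m[φ2→X7] = [1, 1, 0, 0]
r4 m[φ2→X14] = [1, 4, 1, 2]
r4 m[φ3→X1] = [7, 7, 7, 6]
r4 m[φ4→X12] = [6, 3, 1, 4]
r4 m[φ5→X1] = [9, 8, 2, 5]
r4 m[X1→φ0] = [22, 16, 11, 15]
r4 m[X1→φ1] = [18, 19, 13, 15]
r4 m[X1→φ3] = [17, 13, 8, 13]
r4 m[X1→φ5] = [15, 12, 13, 14]
r4 m[X7→φ1] = [1, 1, 0, 0]
r4 m[X7→φ2] = [14, 11, 14, 11]
r4 m[X12→φ0] = [6, 3, 1, 4]
r4 m[X12→φ4] = [11, 12, 14, 11]
r4 m[X14→φ2] = [0, 0, 0, 0]
r5 m[φ0→X1] = [2, 4, 4, 4]
r5 m[φ0→X12] = [11, 12, 14, 11]
r5 m[φ1→X1] = [6, 1, 2, 4]
r5 m[φ1→X7] = [18, 15, 18, 15]
r5 m[φ2→X7] = [1, 1, 0, 0]
r5 m[φ2→X14] = [11, 13, 12, 14]
r5 m[φ3→X1] = [7, 7, 7, 6]
r5 m[φ4→X12] = [6, 3, 1, 4]
r5 m[φ5→X1] = [9, 8, 2, 5]
r5 m[X1→φ0] = [22, 16, 11, 15]
r5 m[X1→φ1] = [18, 19, 13, 15]
r5 m[X1→φ3] = [17, 13, 8, 13]
r5 m[X1→φ5] = [15, 12, 13, 14]
r5 m[X7→φ1] = [1, 1, 0, 0]
r5 m[X7→φ2] = [14, 11, 14, 11]
r5 m[X12→φ0] = [6, 3, 1, 4]
r5 m[X12→φ4] = [11, 12, 14, 11]
r5 m[X14→φ2] = [0, 0, 0, 0]
r6 m[φ0→X1] = [2, 4, 4, 4]
r6 m[φ0→X12] = [11, 12, 14, 11]
r6 m[φ1→X1] = [6, 1, 2, 4]
r6 m[φ1→X7] = [18, 15, 18, 15]
r6 m[φ2→X7] = [1, 1, 0, 0]
r6 m[φ2→X14] = [11, 13, 12, 14]
r6 m[φ3→X1] = [7, 7, 7, 6]
r6 m[φ4→X12] = [6, 3, 1, 4]
r6 m[φ5→X1] = [9, 8, 2, 5]
r6 m[X1→φ0] = [22, 16, 11, 15]
r6 m[X1→φ1] = [18, 19, 13, 15]
r6 m[X1→φ3] = [17, 13, 8, 13]
r6 m[X1→φ5] = [15, 12, 13, 14]
r6 m[X7→φ1] = [1, 1, 0, 0]
r6 m[X7→φ2] = [18, 15, 18, 15]
r6 m[X12→φ0] = [6, 3, 1, 4]
r6 m[X12→φ4] = [11, 12, 14, 11]
r6 m[X14→φ2] = [0, 0, 0, 0]
r7 m[φ0→X1] = [2, 4, 4, 4]
r7 m[φ0→X12] = [11, 12, 14, 11]
r7 m[φ1→X1] = [6, 1, 2, 4]
r7 m[φ1→X7] = [18, 15, 18, 15]
r7 m[φ2→X7] = [1, 1, 0, 0]
r7 m[φ2→X14] = [15, 17, 16, 18]
r7 m[φ3→X1] = [7, 7, 7, 6]
r7 m[φ4→X12] = [6, 3, 1, 4]
r7 m[φ5→X1] = [9, 8, 2, 5]
r7 m[X1→φ0] = [22, 16, 11, 15]
r7 m[X1→φ1] = [18, 19, 13, 15]
r7 m[X1→φ3] = [17, 13, 8, 13]
r7 m[X1→φ5] = [15, 12, 13, 14]
r7 m[X7→φ1] = [1, 1, 0, 0]
r7 m[X7→φ2] = [18, 15, 18, 15]
r7 m[X12→φ0] = [6, 3, 1, 4]
r7 m[X12→φ4] = [11, 12, 14, 11]
r7 m[X14→φ2] = [0, 0, 0, 0]
r8 m[φ0→X1] = [2, 4, 4, 4]
r8 m[φ0→X12] = [11, 12, 14, 11]
r8 m[φ1→X1] = [6, 1, 2, 4]
r8 m[φ1→X7] = [18, 15, 18, 15]
r8 m[φ2→X7] = [1, 1, 0, 0]
r8 m[φ2→X14] = [15, 17, 16, 18]
r8 m[φ3→X1] = [7, 7, 7, 6]
r8 m[φ4→X12] = [6, 3, 1, 4]
r8 m[φ5→X1] = [9, 8, 2, 5]
r8 m[X1→φ0] = [22, 16, 11, 15]
r8 m[X1→φ1] = [18, 19, 13, 15]
r8 m[X1→φ3] = [17, 13, 8, 13]
r8 m[X1→φ5] = [15, 12, 13, 14]
r8 m[X7→φ1] = [1, 1, 0, 0]
r8 m[X7→φ2] = [18, 15, 18, 15]
r8 m[X12→φ0] = [6, 3, 1, 4]
r8 m[X12→φ4] = [11, 12, 14, 11]
r8 m[X14→φ2] = [0, 0, 0, 0]
fixed point reached at round 8
traceback from X1: (X1=2, X7=3, X12=1, X14=0), score=15

assignment: (X1=2, X7=3, X12=1, X14=0); score = 15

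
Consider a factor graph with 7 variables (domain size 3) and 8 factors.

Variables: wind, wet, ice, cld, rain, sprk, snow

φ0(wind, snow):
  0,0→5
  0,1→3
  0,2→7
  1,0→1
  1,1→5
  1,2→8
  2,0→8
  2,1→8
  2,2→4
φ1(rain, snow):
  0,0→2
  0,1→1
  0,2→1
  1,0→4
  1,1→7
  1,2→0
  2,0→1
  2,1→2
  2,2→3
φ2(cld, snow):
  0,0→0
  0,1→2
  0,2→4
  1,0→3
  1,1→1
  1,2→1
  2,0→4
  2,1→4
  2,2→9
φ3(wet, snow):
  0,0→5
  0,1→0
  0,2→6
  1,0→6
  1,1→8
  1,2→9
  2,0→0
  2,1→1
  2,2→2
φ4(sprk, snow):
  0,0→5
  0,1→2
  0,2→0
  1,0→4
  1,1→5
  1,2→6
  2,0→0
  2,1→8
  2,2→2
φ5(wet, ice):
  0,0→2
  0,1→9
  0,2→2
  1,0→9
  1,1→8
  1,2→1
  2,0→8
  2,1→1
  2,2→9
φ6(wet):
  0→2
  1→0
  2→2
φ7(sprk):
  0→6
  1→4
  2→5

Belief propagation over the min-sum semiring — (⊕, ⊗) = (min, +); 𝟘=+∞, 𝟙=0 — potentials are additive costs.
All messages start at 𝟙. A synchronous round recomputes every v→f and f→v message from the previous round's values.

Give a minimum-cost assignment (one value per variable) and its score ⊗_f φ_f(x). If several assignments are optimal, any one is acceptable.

assignment: (wind=1, wet=2, ice=1, cld=0, rain=2, sprk=2, snow=0); score = 10

init: all messages = 𝟙 over 3 values
r1 m[φ0→wind] = [3, 1, 4]
r1 m[φ0→snow] = [1, 3, 4]
r1 m[φ1→rain] = [1, 0, 1]
r1 m[φ1→snow] = [1, 1, 0]
r1 m[φ2→cld] = [0, 1, 4]
r1 m[φ2→snow] = [0, 1, 1]
r1 m[φ3→wet] = [0, 6, 0]
r1 m[φ3→snow] = [0, 0, 2]
r1 m[φ4→sprk] = [0, 4, 0]
r1 m[φ4→snow] = [0, 2, 0]
r1 m[φ5→wet] = [2, 1, 1]
r1 m[φ5→ice] = [2, 1, 1]
r1 m[φ6→wet] = [2, 0, 2]
r1 m[φ7→sprk] = [6, 4, 5]
r1 m[wind→φ0] = [0, 0, 0]
r1 m[wet→φ3] = [0, 0, 0]
r1 m[wet→φ5] = [0, 0, 0]
r1 m[wet→φ6] = [0, 0, 0]
r1 m[ice→φ5] = [0, 0, 0]
r1 m[cld→φ2] = [0, 0, 0]
r1 m[rain→φ1] = [0, 0, 0]
r1 m[sprk→φ4] = [0, 0, 0]
r1 m[sprk→φ7] = [0, 0, 0]
r1 m[snow→φ0] = [0, 0, 0]
r1 m[snow→φ1] = [0, 0, 0]
r1 m[snow→φ2] = [0, 0, 0]
r1 m[snow→φ3] = [0, 0, 0]
r1 m[snow→φ4] = [0, 0, 0]
r2 m[φ0→wind] = [3, 1, 4]
r2 m[φ0→snow] = [1, 3, 4]
r2 m[φ1→rain] = [1, 0, 1]
r2 m[φ1→snow] = [1, 1, 0]
r2 m[φ2→cld] = [0, 1, 4]
r2 m[φ2→snow] = [0, 1, 1]
r2 m[φ3→wet] = [0, 6, 0]
r2 m[φ3→snow] = [0, 0, 2]
r2 m[φ4→sprk] = [0, 4, 0]
r2 m[φ4→snow] = [0, 2, 0]
r2 m[φ5→wet] = [2, 1, 1]
r2 m[φ5→ice] = [2, 1, 1]
r2 m[φ6→wet] = [2, 0, 2]
r2 m[φ7→sprk] = [6, 4, 5]
r2 m[wind→φ0] = [0, 0, 0]
r2 m[wet→φ3] = [4, 1, 3]
r2 m[wet→φ5] = [2, 6, 2]
r2 m[wet→φ6] = [2, 7, 1]
r2 m[ice→φ5] = [0, 0, 0]
r2 m[cld→φ2] = [0, 0, 0]
r2 m[rain→φ1] = [0, 0, 0]
r2 m[sprk→φ4] = [6, 4, 5]
r2 m[sprk→φ7] = [0, 4, 0]
r2 m[snow→φ0] = [1, 4, 3]
r2 m[snow→φ1] = [1, 6, 7]
r2 m[snow→φ2] = [2, 6, 6]
r2 m[snow→φ3] = [2, 7, 5]
r2 m[snow→φ4] = [2, 5, 7]
r3 m[φ0→wind] = [6, 2, 7]
r3 m[φ0→snow] = [1, 3, 4]
r3 m[φ1→rain] = [3, 5, 2]
r3 m[φ1→snow] = [1, 1, 0]
r3 m[φ2→cld] = [2, 5, 6]
r3 m[φ2→snow] = [0, 1, 1]
r3 m[φ3→wet] = [7, 8, 2]
r3 m[φ3→snow] = [3, 4, 5]
r3 m[φ4→sprk] = [7, 6, 2]
r3 m[φ4→snow] = [5, 8, 6]
r3 m[φ5→wet] = [2, 1, 1]
r3 m[φ5→ice] = [4, 3, 4]
r3 m[φ6→wet] = [2, 0, 2]
r3 m[φ7→sprk] = [6, 4, 5]
r3 m[wind→φ0] = [0, 0, 0]
r3 m[wet→φ3] = [4, 1, 3]
r3 m[wet→φ5] = [2, 6, 2]
r3 m[wet→φ6] = [2, 7, 1]
r3 m[ice→φ5] = [0, 0, 0]
r3 m[cld→φ2] = [0, 0, 0]
r3 m[rain→φ1] = [0, 0, 0]
r3 m[sprk→φ4] = [6, 4, 5]
r3 m[sprk→φ7] = [0, 4, 0]
r3 m[snow→φ0] = [1, 4, 3]
r3 m[snow→φ1] = [1, 6, 7]
r3 m[snow→φ2] = [2, 6, 6]
r3 m[snow→φ3] = [2, 7, 5]
r3 m[snow→φ4] = [2, 5, 7]
r4 m[φ0→wind] = [6, 2, 7]
r4 m[φ0→snow] = [1, 3, 4]
r4 m[φ1→rain] = [3, 5, 2]
r4 m[φ1→snow] = [1, 1, 0]
r4 m[φ2→cld] = [2, 5, 6]
r4 m[φ2→snow] = [0, 1, 1]
r4 m[φ3→wet] = [7, 8, 2]
r4 m[φ3→snow] = [3, 4, 5]
r4 m[φ4→sprk] = [7, 6, 2]
r4 m[φ4→snow] = [5, 8, 6]
r4 m[φ5→wet] = [2, 1, 1]
r4 m[φ5→ice] = [4, 3, 4]
r4 m[φ6→wet] = [2, 0, 2]
r4 m[φ7→sprk] = [6, 4, 5]
r4 m[wind→φ0] = [0, 0, 0]
r4 m[wet→φ3] = [4, 1, 3]
r4 m[wet→φ5] = [9, 8, 4]
r4 m[wet→φ6] = [9, 9, 3]
r4 m[ice→φ5] = [0, 0, 0]
r4 m[cld→φ2] = [0, 0, 0]
r4 m[rain→φ1] = [0, 0, 0]
r4 m[sprk→φ4] = [6, 4, 5]
r4 m[sprk→φ7] = [7, 6, 2]
r4 m[snow→φ0] = [9, 14, 12]
r4 m[snow→φ1] = [9, 16, 16]
r4 m[snow→φ2] = [10, 16, 15]
r4 m[snow→φ3] = [7, 13, 11]
r4 m[snow→φ4] = [5, 9, 10]
r5 m[φ0→wind] = [14, 10, 16]
r5 m[φ0→snow] = [1, 3, 4]
r5 m[φ1→rain] = [11, 13, 10]
r5 m[φ1→snow] = [1, 1, 0]
r5 m[φ2→cld] = [10, 13, 14]
r5 m[φ2→snow] = [0, 1, 1]
r5 m[φ3→wet] = [12, 13, 7]
r5 m[φ3→snow] = [3, 4, 5]
r5 m[φ4→sprk] = [10, 9, 5]
r5 m[φ4→snow] = [5, 8, 6]
r5 m[φ5→wet] = [2, 1, 1]
r5 m[φ5→ice] = [11, 5, 9]
r5 m[φ6→wet] = [2, 0, 2]
r5 m[φ7→sprk] = [6, 4, 5]
r5 m[wind→φ0] = [0, 0, 0]
r5 m[wet→φ3] = [4, 1, 3]
r5 m[wet→φ5] = [9, 8, 4]
r5 m[wet→φ6] = [9, 9, 3]
r5 m[ice→φ5] = [0, 0, 0]
r5 m[cld→φ2] = [0, 0, 0]
r5 m[rain→φ1] = [0, 0, 0]
r5 m[sprk→φ4] = [6, 4, 5]
r5 m[sprk→φ7] = [7, 6, 2]
r5 m[snow→φ0] = [9, 14, 12]
r5 m[snow→φ1] = [9, 16, 16]
r5 m[snow→φ2] = [10, 16, 15]
r5 m[snow→φ3] = [7, 13, 11]
r5 m[snow→φ4] = [5, 9, 10]
r6 m[φ0→wind] = [14, 10, 16]
r6 m[φ0→snow] = [1, 3, 4]
r6 m[φ1→rain] = [11, 13, 10]
r6 m[φ1→snow] = [1, 1, 0]
r6 m[φ2→cld] = [10, 13, 14]
r6 m[φ2→snow] = [0, 1, 1]
r6 m[φ3→wet] = [12, 13, 7]
r6 m[φ3→snow] = [3, 4, 5]
r6 m[φ4→sprk] = [10, 9, 5]
r6 m[φ4→snow] = [5, 8, 6]
r6 m[φ5→wet] = [2, 1, 1]
r6 m[φ5→ice] = [11, 5, 9]
r6 m[φ6→wet] = [2, 0, 2]
r6 m[φ7→sprk] = [6, 4, 5]
r6 m[wind→φ0] = [0, 0, 0]
r6 m[wet→φ3] = [4, 1, 3]
r6 m[wet→φ5] = [14, 13, 9]
r6 m[wet→φ6] = [14, 14, 8]
r6 m[ice→φ5] = [0, 0, 0]
r6 m[cld→φ2] = [0, 0, 0]
r6 m[rain→φ1] = [0, 0, 0]
r6 m[sprk→φ4] = [6, 4, 5]
r6 m[sprk→φ7] = [10, 9, 5]
r6 m[snow→φ0] = [9, 14, 12]
r6 m[snow→φ1] = [9, 16, 16]
r6 m[snow→φ2] = [10, 16, 15]
r6 m[snow→φ3] = [7, 13, 11]
r6 m[snow→φ4] = [5, 9, 10]
r7 m[φ0→wind] = [14, 10, 16]
r7 m[φ0→snow] = [1, 3, 4]
r7 m[φ1→rain] = [11, 13, 10]
r7 m[φ1→snow] = [1, 1, 0]
r7 m[φ2→cld] = [10, 13, 14]
r7 m[φ2→snow] = [0, 1, 1]
r7 m[φ3→wet] = [12, 13, 7]
r7 m[φ3→snow] = [3, 4, 5]
r7 m[φ4→sprk] = [10, 9, 5]
r7 m[φ4→snow] = [5, 8, 6]
r7 m[φ5→wet] = [2, 1, 1]
r7 m[φ5→ice] = [16, 10, 14]
r7 m[φ6→wet] = [2, 0, 2]
r7 m[φ7→sprk] = [6, 4, 5]
r7 m[wind→φ0] = [0, 0, 0]
r7 m[wet→φ3] = [4, 1, 3]
r7 m[wet→φ5] = [14, 13, 9]
r7 m[wet→φ6] = [14, 14, 8]
r7 m[ice→φ5] = [0, 0, 0]
r7 m[cld→φ2] = [0, 0, 0]
r7 m[rain→φ1] = [0, 0, 0]
r7 m[sprk→φ4] = [6, 4, 5]
r7 m[sprk→φ7] = [10, 9, 5]
r7 m[snow→φ0] = [9, 14, 12]
r7 m[snow→φ1] = [9, 16, 16]
r7 m[snow→φ2] = [10, 16, 15]
r7 m[snow→φ3] = [7, 13, 11]
r7 m[snow→φ4] = [5, 9, 10]
r8 m[φ0→wind] = [14, 10, 16]
r8 m[φ0→snow] = [1, 3, 4]
r8 m[φ1→rain] = [11, 13, 10]
r8 m[φ1→snow] = [1, 1, 0]
r8 m[φ2→cld] = [10, 13, 14]
r8 m[φ2→snow] = [0, 1, 1]
r8 m[φ3→wet] = [12, 13, 7]
r8 m[φ3→snow] = [3, 4, 5]
r8 m[φ4→sprk] = [10, 9, 5]
r8 m[φ4→snow] = [5, 8, 6]
r8 m[φ5→wet] = [2, 1, 1]
r8 m[φ5→ice] = [16, 10, 14]
r8 m[φ6→wet] = [2, 0, 2]
r8 m[φ7→sprk] = [6, 4, 5]
r8 m[wind→φ0] = [0, 0, 0]
r8 m[wet→φ3] = [4, 1, 3]
r8 m[wet→φ5] = [14, 13, 9]
r8 m[wet→φ6] = [14, 14, 8]
r8 m[ice→φ5] = [0, 0, 0]
r8 m[cld→φ2] = [0, 0, 0]
r8 m[rain→φ1] = [0, 0, 0]
r8 m[sprk→φ4] = [6, 4, 5]
r8 m[sprk→φ7] = [10, 9, 5]
r8 m[snow→φ0] = [9, 14, 12]
r8 m[snow→φ1] = [9, 16, 16]
r8 m[snow→φ2] = [10, 16, 15]
r8 m[snow→φ3] = [7, 13, 11]
r8 m[snow→φ4] = [5, 9, 10]
fixed point reached at round 8
traceback from wind: (wind=1, wet=2, ice=1, cld=0, rain=2, sprk=2, snow=0), score=10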